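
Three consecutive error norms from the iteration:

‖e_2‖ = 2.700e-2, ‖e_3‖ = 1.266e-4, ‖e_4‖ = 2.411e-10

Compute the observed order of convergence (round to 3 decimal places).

2.456

p ≈ ln(‖e_4‖/‖e_3‖) / ln(‖e_3‖/‖e_2‖)
  = ln(2.411e-10/1.266e-4) / ln(1.266e-4/2.700e-2)
  = ln(1.90442e-06) / ln(0.00468889)
  = -13.171333 / -5.362559 ≈ 2.456166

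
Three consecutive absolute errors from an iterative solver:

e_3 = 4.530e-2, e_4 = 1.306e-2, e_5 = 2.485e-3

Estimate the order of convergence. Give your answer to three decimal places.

p ≈ ln(e_5/e_4) / ln(e_4/e_3)
  = ln(2.485e-3/1.306e-2) / ln(1.306e-2/4.530e-2)
  = ln(0.190276) / ln(0.2883)
  = -1.659280 / -1.243754 ≈ 1.334090

1.334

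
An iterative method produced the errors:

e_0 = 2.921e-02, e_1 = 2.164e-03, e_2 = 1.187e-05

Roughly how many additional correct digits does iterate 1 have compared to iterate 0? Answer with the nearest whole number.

1

Digits gained ≈ log₁₀(e_0/e_1) = log₁₀(2.921e-02/2.164e-03) = log₁₀(13.4982) ≈ 1.130.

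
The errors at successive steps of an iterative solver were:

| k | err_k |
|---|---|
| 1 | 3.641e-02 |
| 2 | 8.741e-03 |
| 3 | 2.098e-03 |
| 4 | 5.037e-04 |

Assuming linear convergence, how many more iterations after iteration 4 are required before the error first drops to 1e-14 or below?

Rate ρ ≈ err_4/err_3 = 5.037e-04/2.098e-03 = 0.2401.
After j more steps, err_{4+j} ≈ 5.037e-04·ρ^j; need ρ^j ≤ 1e-14/5.037e-04 = 1.98531e-11.
j ≥ ln(1.98531e-11)/ln(0.2401) = -24.6427/-1.42670 = 17.273.
So 18 more iterations are needed.

18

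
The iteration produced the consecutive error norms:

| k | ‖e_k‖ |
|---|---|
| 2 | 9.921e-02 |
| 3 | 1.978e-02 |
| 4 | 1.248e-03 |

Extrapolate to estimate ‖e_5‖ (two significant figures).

1.1e-5

First estimate the order: p ≈ ln(‖e_4‖/‖e_3‖) / ln(‖e_3‖/‖e_2‖) = ln(1.248e-03/1.978e-02)/ln(1.978e-02/9.921e-02) = ln(0.063094)/ln(0.199375) ≈ 1.7135.
Then ‖e_5‖ ≈ ‖e_4‖·(‖e_4‖/‖e_3‖)^p = 1.248e-03·(0.063094)^1.7135 = 1.248e-03·0.00878576 ≈ 1.096e-05.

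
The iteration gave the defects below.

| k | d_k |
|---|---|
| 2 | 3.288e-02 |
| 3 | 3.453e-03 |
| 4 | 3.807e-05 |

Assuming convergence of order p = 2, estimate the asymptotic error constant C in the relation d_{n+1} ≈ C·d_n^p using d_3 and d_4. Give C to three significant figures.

C ≈ d_4 / d_3^2
  = 3.807e-05 / (3.453e-03)^2
  = 3.807e-05 / 1.19232e-05 ≈ 3.1929

3.19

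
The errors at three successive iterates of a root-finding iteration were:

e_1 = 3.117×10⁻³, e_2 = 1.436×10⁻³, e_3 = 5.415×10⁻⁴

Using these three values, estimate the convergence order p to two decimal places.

1.26

p ≈ ln(e_3/e_2) / ln(e_2/e_1)
  = ln(5.415×10⁻⁴/1.436×10⁻³) / ln(1.436×10⁻³/3.117×10⁻³)
  = ln(0.377089) / ln(0.460699)
  = -0.97527 / -0.77501 ≈ 1.25840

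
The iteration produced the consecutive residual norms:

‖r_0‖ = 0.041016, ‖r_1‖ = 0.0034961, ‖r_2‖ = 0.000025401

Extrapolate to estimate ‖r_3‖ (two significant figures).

First estimate the order: p ≈ ln(‖r_2‖/‖r_1‖) / ln(‖r_1‖/‖r_0‖) = ln(0.000025401/0.0034961)/ln(0.0034961/0.041016) = ln(0.00726552)/ln(0.0852375) ≈ 2.0000.
Then ‖r_3‖ ≈ ‖r_2‖·(‖r_2‖/‖r_1‖)^p = 0.000025401·(0.00726552)^2.0000 = 0.000025401·5.27878e-05 ≈ 1.341e-09.

1.3e-9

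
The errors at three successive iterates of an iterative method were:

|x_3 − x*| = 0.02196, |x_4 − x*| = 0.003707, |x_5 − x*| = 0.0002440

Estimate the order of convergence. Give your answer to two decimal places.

p ≈ ln(|x_5 − x*|/|x_4 − x*|) / ln(|x_4 − x*|/|x_3 − x*|)
  = ln(0.0002440/0.003707) / ln(0.003707/0.02196)
  = ln(0.0658214) / ln(0.168807)
  = -2.72081 / -1.77900 ≈ 1.52940

1.53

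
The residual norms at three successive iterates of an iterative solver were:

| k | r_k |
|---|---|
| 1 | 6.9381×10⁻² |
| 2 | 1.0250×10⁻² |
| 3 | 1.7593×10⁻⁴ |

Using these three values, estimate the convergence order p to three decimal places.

2.126

p ≈ ln(r_3/r_2) / ln(r_2/r_1)
  = ln(1.7593×10⁻⁴/1.0250×10⁻²) / ln(1.0250×10⁻²/6.9381×10⁻²)
  = ln(0.0171639) / ln(0.147735)
  = -4.064947 / -1.912335 ≈ 2.125646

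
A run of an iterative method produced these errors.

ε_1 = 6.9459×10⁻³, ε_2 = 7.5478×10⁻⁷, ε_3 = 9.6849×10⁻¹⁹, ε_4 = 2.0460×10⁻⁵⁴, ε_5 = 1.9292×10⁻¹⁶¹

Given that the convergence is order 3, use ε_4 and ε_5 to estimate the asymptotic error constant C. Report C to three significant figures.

C ≈ ε_5 / ε_4^3
  = 1.9292×10⁻¹⁶¹ / (2.0460×10⁻⁵⁴)^3
  = 1.9292×10⁻¹⁶¹ / 8.56479e-162 ≈ 2.2525

2.25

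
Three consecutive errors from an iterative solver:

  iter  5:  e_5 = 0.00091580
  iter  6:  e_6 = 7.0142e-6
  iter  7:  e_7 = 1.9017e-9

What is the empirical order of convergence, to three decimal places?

1.686

p ≈ ln(e_7/e_6) / ln(e_6/e_5)
  = ln(1.9017e-9/7.0142e-6) / ln(7.0142e-6/0.00091580)
  = ln(0.000271121) / ln(0.0076591)
  = -8.212945 / -4.871861 ≈ 1.685792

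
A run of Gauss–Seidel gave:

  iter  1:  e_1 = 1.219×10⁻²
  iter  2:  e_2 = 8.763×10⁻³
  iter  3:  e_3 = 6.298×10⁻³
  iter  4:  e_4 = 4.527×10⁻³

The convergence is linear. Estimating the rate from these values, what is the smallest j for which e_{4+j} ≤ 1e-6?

26

Rate ρ ≈ e_4/e_3 = 4.527×10⁻³/6.298×10⁻³ = 0.7188.
After j more steps, e_{4+j} ≈ 4.527×10⁻³·ρ^j; need ρ^j ≤ 1e-6/4.527×10⁻³ = 0.000220897.
j ≥ ln(0.000220897)/ln(0.7188) = -8.4178/-0.33017 = 25.495.
So 26 more iterations are needed.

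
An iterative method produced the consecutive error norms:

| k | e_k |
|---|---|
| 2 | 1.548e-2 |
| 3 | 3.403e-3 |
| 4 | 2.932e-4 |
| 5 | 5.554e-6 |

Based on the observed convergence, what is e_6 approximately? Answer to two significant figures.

9.1e-9

First estimate the order: p ≈ ln(e_5/e_4) / ln(e_4/e_3) = ln(5.554e-6/2.932e-4)/ln(2.932e-4/3.403e-3) = ln(0.0189427)/ln(0.0861593) ≈ 1.6179.
Then e_6 ≈ e_5·(e_5/e_4)^p = 5.554e-6·(0.0189427)^1.6179 = 5.554e-6·0.00163333 ≈ 9.072e-09.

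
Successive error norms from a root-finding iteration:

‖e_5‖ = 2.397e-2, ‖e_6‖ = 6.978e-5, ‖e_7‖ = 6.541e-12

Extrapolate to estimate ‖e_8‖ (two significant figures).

First estimate the order: p ≈ ln(‖e_7‖/‖e_6‖) / ln(‖e_6‖/‖e_5‖) = ln(6.541e-12/6.978e-5)/ln(6.978e-5/2.397e-2) = ln(9.37375e-08)/ln(0.00291114) ≈ 2.7714.
Then ‖e_8‖ ≈ ‖e_7‖·(‖e_7‖/‖e_6‖)^p = 6.541e-12·(9.37375e-08)^2.7714 = 6.541e-12·3.32936e-20 ≈ 2.178e-31.

2.2e-31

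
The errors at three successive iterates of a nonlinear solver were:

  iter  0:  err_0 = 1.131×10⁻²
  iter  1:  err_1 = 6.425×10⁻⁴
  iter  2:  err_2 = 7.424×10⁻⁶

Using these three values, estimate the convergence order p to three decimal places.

1.555

p ≈ ln(err_2/err_1) / ln(err_1/err_0)
  = ln(7.424×10⁻⁶/6.425×10⁻⁴) / ln(6.425×10⁻⁴/1.131×10⁻²)
  = ln(0.0115549) / ln(0.0568081)
  = -4.460646 / -2.868076 ≈ 1.555275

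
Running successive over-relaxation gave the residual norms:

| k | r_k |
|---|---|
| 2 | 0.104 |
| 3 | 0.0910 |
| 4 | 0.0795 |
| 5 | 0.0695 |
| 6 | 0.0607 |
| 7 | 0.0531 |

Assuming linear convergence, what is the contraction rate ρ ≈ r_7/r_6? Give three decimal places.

ρ ≈ r_7/r_6 = 0.0531/0.0607 = 0.87479

0.875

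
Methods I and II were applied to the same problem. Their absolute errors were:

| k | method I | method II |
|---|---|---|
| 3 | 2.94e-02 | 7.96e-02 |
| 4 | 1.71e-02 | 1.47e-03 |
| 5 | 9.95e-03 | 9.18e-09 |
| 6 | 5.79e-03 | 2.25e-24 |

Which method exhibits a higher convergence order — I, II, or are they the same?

II

Method I: p ≈ ln(5.79e-03/9.95e-03)/ln(9.95e-03/1.71e-02) ≈ 1.00.
Method II: p ≈ ln(2.25e-24/9.18e-09)/ln(9.18e-09/1.47e-03) ≈ 3.00.
Method II has the higher order (≈3.0 vs ≈1.0).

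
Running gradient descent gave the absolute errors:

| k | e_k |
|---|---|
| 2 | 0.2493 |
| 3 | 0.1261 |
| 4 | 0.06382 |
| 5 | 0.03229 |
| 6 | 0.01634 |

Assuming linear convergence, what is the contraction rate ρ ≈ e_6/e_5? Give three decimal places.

0.506

ρ ≈ e_6/e_5 = 0.01634/0.03229 = 0.50604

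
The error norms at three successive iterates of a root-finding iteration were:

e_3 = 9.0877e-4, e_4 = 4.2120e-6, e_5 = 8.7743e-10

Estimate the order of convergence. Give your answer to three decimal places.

p ≈ ln(e_5/e_4) / ln(e_4/e_3)
  = ln(8.7743e-10/4.2120e-6) / ln(4.2120e-6/9.0877e-4)
  = ln(0.000208317) / ln(0.00463484)
  = -8.476450 / -5.374154 ≈ 1.577262

1.577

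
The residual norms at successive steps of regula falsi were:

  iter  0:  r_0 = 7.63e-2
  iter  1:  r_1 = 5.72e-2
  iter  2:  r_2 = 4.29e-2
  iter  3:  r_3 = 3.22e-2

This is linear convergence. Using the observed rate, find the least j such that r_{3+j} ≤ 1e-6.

Rate ρ ≈ r_3/r_2 = 3.22e-2/4.29e-2 = 0.7506.
After j more steps, r_{3+j} ≈ 3.22e-2·ρ^j; need ρ^j ≤ 1e-6/3.22e-2 = 3.10559e-05.
j ≥ ln(3.10559e-05)/ln(0.7506) = -10.3797/-0.28688 = 36.181.
So 37 more iterations are needed.

37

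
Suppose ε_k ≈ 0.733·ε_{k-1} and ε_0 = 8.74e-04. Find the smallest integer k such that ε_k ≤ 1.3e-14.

81

After k steps, ε_k ≈ 8.74e-04·0.733^k.
Need 0.733^k ≤ 1.3e-14/8.74e-04 = 1.48741e-11.
k ≥ ln(1.48741e-11)/ln(0.733) = -24.9314/-0.31061 = 80.266.
Smallest integer k = 81.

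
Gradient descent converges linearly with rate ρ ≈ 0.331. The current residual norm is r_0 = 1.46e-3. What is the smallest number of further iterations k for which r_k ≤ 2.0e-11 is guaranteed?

17

After k steps, r_k ≈ 1.46e-3·0.331^k.
Need 0.331^k ≤ 2.0e-11/1.46e-3 = 1.36986e-08.
k ≥ ln(1.36986e-08)/ln(0.331) = -18.1060/-1.10564 = 16.376.
Smallest integer k = 17.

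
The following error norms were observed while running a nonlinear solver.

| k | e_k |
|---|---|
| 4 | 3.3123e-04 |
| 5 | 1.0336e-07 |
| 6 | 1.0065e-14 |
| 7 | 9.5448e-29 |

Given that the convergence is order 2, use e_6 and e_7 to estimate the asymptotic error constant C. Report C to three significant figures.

0.942

C ≈ e_7 / e_6^2
  = 9.5448e-29 / (1.0065e-14)^2
  = 9.5448e-29 / 1.01304e-28 ≈ 0.94219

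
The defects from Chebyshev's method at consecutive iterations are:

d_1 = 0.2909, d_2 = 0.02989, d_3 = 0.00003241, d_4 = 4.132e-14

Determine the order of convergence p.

Consecutive ratios: d_4/d_3 = 4.132e-14/0.00003241 = 1.27492e-09, d_3/d_2 = 0.00003241/0.02989 = 0.00108431.
p ≈ ln(1.27492e-09)/ln(0.00108431) = -20.4804/-6.8268 ≈ 3.00.
So the convergence is cubic (order 3).

3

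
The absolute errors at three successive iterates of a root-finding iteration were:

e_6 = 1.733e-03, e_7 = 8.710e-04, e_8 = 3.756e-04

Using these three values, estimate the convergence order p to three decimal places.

p ≈ ln(e_8/e_7) / ln(e_7/e_6)
  = ln(3.756e-04/8.710e-04) / ln(8.710e-04/1.733e-03)
  = ln(0.431228) / ln(0.502597)
  = -0.841118 / -0.687967 ≈ 1.222614

1.223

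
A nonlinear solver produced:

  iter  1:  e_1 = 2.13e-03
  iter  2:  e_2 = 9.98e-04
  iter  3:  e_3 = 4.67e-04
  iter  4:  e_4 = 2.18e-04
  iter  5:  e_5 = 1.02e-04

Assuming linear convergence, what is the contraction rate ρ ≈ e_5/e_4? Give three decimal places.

0.468

ρ ≈ e_5/e_4 = 1.02e-04/2.18e-04 = 0.46789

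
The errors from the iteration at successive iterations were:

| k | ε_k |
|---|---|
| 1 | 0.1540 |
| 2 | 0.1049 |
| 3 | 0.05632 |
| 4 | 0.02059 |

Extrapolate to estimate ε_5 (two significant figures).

First estimate the order: p ≈ ln(ε_4/ε_3) / ln(ε_3/ε_2) = ln(0.02059/0.05632)/ln(0.05632/0.1049) = ln(0.365589)/ln(0.536892) ≈ 1.6179.
Then ε_5 ≈ ε_4·(ε_4/ε_3)^p = 0.02059·(0.365589)^1.6179 = 0.02059·0.196321 ≈ 0.004042.

4.0e-3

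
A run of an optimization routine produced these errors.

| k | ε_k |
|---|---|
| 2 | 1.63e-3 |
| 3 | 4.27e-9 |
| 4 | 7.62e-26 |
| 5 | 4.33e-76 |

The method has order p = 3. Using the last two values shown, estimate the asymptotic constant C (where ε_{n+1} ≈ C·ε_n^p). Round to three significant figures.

C ≈ ε_5 / ε_4^3
  = 4.33e-76 / (7.62e-26)^3
  = 4.33e-76 / 4.42451e-76 ≈ 0.97864

0.979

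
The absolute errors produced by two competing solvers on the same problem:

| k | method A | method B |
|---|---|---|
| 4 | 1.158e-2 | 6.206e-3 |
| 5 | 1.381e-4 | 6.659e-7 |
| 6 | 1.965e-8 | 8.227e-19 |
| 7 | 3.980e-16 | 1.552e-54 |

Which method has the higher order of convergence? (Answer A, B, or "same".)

B

Method A: p ≈ ln(3.980e-16/1.965e-8)/ln(1.965e-8/1.381e-4) ≈ 2.00.
Method B: p ≈ ln(1.552e-54/8.227e-19)/ln(8.227e-19/6.659e-7) ≈ 3.00.
Method B has the higher order (≈3.0 vs ≈2.0).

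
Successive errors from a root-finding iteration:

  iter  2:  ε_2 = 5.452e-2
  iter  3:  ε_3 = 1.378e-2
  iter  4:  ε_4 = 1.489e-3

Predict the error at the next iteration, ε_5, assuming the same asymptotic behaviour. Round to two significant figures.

First estimate the order: p ≈ ln(ε_4/ε_3) / ln(ε_3/ε_2) = ln(1.489e-3/1.378e-2)/ln(1.378e-2/5.452e-2) = ln(0.108055)/ln(0.252751) ≈ 1.6179.
Then ε_5 ≈ ε_4·(ε_4/ε_3)^p = 1.489e-3·(0.108055)^1.6179 = 1.489e-3·0.0273234 ≈ 4.068e-05.

4.1e-5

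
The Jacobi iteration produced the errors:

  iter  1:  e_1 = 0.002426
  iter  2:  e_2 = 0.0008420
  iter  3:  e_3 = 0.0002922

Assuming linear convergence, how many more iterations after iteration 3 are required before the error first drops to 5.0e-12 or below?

17

Rate ρ ≈ e_3/e_2 = 0.0002922/0.0008420 = 0.3470.
After j more steps, e_{3+j} ≈ 0.0002922·ρ^j; need ρ^j ≤ 5.0e-12/0.0002922 = 1.71116e-08.
j ≥ ln(1.71116e-08)/ln(0.3470) = -17.8835/-1.05843 = 16.896.
So 17 more iterations are needed.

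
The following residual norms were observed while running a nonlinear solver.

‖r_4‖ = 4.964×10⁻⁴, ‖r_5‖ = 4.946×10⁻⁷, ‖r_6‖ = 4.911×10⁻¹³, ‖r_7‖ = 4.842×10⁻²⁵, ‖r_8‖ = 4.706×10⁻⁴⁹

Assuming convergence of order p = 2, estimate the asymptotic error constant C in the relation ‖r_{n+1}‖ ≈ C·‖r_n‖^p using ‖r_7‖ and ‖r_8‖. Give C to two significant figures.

C ≈ ‖r_8‖ / ‖r_7‖^2
  = 4.706×10⁻⁴⁹ / (4.842×10⁻²⁵)^2
  = 4.706×10⁻⁴⁹ / 2.3445e-49 ≈ 2.0073

2.0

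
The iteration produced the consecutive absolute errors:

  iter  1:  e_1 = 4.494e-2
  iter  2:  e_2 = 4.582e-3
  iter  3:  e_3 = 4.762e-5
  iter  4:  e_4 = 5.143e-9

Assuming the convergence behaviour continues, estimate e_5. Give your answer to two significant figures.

First estimate the order: p ≈ ln(e_4/e_3) / ln(e_3/e_2) = ln(5.143e-9/4.762e-5)/ln(4.762e-5/4.582e-3) = ln(0.000108001)/ln(0.0103928) ≈ 2.0000.
Then e_5 ≈ e_4·(e_4/e_3)^p = 5.143e-9·(0.000108001)^2.0000 = 5.143e-9·1.16642e-08 ≈ 5.999e-17.

6.0e-17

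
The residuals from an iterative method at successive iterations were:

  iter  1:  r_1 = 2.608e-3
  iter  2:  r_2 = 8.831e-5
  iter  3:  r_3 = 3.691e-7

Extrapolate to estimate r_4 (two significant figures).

First estimate the order: p ≈ ln(r_3/r_2) / ln(r_2/r_1) = ln(3.691e-7/8.831e-5)/ln(8.831e-5/2.608e-3) = ln(0.00417959)/ln(0.0338612) ≈ 1.6179.
Then r_4 ≈ r_3·(r_3/r_2)^p = 3.691e-7·(0.00417959)^1.6179 = 3.691e-7·0.000141655 ≈ 5.228e-11.

5.2e-11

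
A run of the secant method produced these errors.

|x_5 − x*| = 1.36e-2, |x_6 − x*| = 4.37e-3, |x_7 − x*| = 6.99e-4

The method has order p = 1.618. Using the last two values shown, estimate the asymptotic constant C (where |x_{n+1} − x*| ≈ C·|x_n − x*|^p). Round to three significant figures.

C ≈ |x_7 − x*| / |x_6 − x*|^1.618
  = 6.99e-4 / (4.37e-3)^1.618
  = 6.99e-4 / 0.000152159 ≈ 4.5939

4.59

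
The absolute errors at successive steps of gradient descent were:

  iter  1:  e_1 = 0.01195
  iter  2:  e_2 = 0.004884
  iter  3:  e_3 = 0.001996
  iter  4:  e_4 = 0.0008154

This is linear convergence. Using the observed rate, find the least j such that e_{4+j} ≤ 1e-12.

23

Rate ρ ≈ e_4/e_3 = 0.0008154/0.001996 = 0.4085.
After j more steps, e_{4+j} ≈ 0.0008154·ρ^j; need ρ^j ≤ 1e-12/0.0008154 = 1.22639e-09.
j ≥ ln(1.22639e-09)/ln(0.4085) = -20.5192/-0.89526 = 22.920.
So 23 more iterations are needed.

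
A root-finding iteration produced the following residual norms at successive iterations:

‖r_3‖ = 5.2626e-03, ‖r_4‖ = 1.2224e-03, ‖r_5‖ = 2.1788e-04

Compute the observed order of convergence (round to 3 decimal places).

p ≈ ln(‖r_5‖/‖r_4‖) / ln(‖r_4‖/‖r_3‖)
  = ln(2.1788e-04/1.2224e-03) / ln(1.2224e-03/5.2626e-03)
  = ln(0.17824) / ln(0.232281)
  = -1.724624 / -1.459807 ≈ 1.181405

1.181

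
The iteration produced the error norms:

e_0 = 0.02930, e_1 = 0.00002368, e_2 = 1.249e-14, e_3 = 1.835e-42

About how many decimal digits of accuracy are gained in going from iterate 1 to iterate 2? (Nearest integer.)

9

Digits gained ≈ log₁₀(e_1/e_2) = log₁₀(0.00002368/1.249e-14) = log₁₀(1.89592e+09) ≈ 9.278.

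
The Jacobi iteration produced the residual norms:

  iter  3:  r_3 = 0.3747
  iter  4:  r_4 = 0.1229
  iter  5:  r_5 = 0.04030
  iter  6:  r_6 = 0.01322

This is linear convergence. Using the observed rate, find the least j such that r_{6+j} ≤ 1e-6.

Rate ρ ≈ r_6/r_5 = 0.01322/0.04030 = 0.3280.
After j more steps, r_{6+j} ≈ 0.01322·ρ^j; need ρ^j ≤ 1e-6/0.01322 = 7.5643e-05.
j ≥ ln(7.5643e-05)/ln(0.3280) = -9.4895/-1.11474 = 8.513.
So 9 more iterations are needed.

9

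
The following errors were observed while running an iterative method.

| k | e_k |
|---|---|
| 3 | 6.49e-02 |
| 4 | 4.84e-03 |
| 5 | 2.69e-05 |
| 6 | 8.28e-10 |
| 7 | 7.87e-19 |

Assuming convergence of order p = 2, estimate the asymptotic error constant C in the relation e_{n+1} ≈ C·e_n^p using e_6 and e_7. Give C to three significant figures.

1.15

C ≈ e_7 / e_6^2
  = 7.87e-19 / (8.28e-10)^2
  = 7.87e-19 / 6.85584e-19 ≈ 1.1479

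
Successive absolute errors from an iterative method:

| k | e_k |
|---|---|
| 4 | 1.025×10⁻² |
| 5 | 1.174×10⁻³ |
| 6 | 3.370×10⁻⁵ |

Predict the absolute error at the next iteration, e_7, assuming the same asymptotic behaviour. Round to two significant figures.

First estimate the order: p ≈ ln(e_6/e_5) / ln(e_5/e_4) = ln(3.370×10⁻⁵/1.174×10⁻³)/ln(1.174×10⁻³/1.025×10⁻²) = ln(0.0287053)/ln(0.114537) ≈ 1.6386.
Then e_7 ≈ e_6·(e_6/e_5)^p = 3.370×10⁻⁵·(0.0287053)^1.6386 = 3.370×10⁻⁵·0.00297315 ≈ 1.002e-07.

1.0e-7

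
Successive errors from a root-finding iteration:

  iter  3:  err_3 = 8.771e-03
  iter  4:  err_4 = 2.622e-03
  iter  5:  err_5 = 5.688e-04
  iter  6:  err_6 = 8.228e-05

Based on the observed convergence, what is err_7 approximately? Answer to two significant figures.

First estimate the order: p ≈ ln(err_6/err_5) / ln(err_5/err_4) = ln(8.228e-05/5.688e-04)/ln(5.688e-04/2.622e-03) = ln(0.144655)/ln(0.216934) ≈ 1.2652.
Then err_7 ≈ err_6·(err_6/err_5)^p = 8.228e-05·(0.144655)^1.2652 = 8.228e-05·0.0866271 ≈ 7.128e-06.

7.1e-6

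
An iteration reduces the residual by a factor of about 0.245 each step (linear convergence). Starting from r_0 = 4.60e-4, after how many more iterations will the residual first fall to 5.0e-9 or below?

After k steps, r_k ≈ 4.60e-4·0.245^k.
Need 0.245^k ≤ 5.0e-9/4.60e-4 = 1.08696e-05.
k ≥ ln(1.08696e-05)/ln(0.245) = -11.4295/-1.40650 = 8.126.
Smallest integer k = 9.

9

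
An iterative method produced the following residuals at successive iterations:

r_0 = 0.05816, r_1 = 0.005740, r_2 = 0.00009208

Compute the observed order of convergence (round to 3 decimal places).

p ≈ ln(r_2/r_1) / ln(r_1/r_0)
  = ln(0.00009208/0.005740) / ln(0.005740/0.05816)
  = ln(0.0160418) / ln(0.0986933)
  = -4.132557 / -2.315738 ≈ 1.784553

1.785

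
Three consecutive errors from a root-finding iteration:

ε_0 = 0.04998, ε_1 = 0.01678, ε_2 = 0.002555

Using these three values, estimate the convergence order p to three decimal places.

p ≈ ln(ε_2/ε_1) / ln(ε_1/ε_0)
  = ln(0.002555/0.01678) / ln(0.01678/0.04998)
  = ln(0.152265) / ln(0.335734)
  = -1.882133 / -1.091436 ≈ 1.724456

1.724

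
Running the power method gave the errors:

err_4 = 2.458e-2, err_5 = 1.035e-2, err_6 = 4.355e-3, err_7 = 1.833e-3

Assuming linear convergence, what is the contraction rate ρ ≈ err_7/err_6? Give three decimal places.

ρ ≈ err_7/err_6 = 1.833e-3/4.355e-3 = 0.42090

0.421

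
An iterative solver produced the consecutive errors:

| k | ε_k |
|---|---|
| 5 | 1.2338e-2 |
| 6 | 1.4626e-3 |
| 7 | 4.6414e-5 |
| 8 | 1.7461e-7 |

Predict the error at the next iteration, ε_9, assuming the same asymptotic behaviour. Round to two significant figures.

2.1e-11

First estimate the order: p ≈ ln(ε_8/ε_7) / ln(ε_7/ε_6) = ln(1.7461e-7/4.6414e-5)/ln(4.6414e-5/1.4626e-3) = ln(0.00376201)/ln(0.0317339) ≈ 1.6180.
Then ε_9 ≈ ε_8·(ε_8/ε_7)^p = 1.7461e-7·(0.00376201)^1.6180 = 1.7461e-7·0.000119407 ≈ 2.085e-11.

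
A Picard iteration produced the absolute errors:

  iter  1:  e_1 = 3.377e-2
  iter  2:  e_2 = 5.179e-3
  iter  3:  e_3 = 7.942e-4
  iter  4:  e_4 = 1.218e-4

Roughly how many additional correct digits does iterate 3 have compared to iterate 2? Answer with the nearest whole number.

Digits gained ≈ log₁₀(e_2/e_3) = log₁₀(5.179e-3/7.942e-4) = log₁₀(6.52103) ≈ 0.814.

1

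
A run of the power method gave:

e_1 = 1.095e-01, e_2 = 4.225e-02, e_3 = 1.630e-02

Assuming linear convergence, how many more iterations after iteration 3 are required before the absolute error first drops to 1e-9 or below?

18

Rate ρ ≈ e_3/e_2 = 1.630e-02/4.225e-02 = 0.3858.
After j more steps, e_{3+j} ≈ 1.630e-02·ρ^j; need ρ^j ≤ 1e-9/1.630e-02 = 6.13497e-08.
j ≥ ln(6.13497e-08)/ln(0.3858) = -16.6067/-0.95244 = 17.436.
So 18 more iterations are needed.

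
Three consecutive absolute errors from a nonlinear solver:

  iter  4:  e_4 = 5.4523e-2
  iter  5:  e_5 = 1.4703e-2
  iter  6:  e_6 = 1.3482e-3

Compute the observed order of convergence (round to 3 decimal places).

1.823

p ≈ ln(e_6/e_5) / ln(e_5/e_4)
  = ln(1.3482e-3/1.4703e-2) / ln(1.4703e-2/5.4523e-2)
  = ln(0.0916956) / ln(0.269666)
  = -2.389281 / -1.310571 ≈ 1.823084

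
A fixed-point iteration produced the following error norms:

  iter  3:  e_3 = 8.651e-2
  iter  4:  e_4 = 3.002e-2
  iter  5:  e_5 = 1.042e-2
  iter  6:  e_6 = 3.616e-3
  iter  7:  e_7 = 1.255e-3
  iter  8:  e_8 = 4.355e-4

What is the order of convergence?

Consecutive ratios: e_8/e_7 = 4.355e-4/1.255e-3 = 0.347012, e_7/e_6 = 1.255e-3/3.616e-3 = 0.347069.
p ≈ ln(0.347012)/ln(0.347069) = -1.0584/-1.0582 ≈ 1.00.
So the convergence is linear (order 1).

1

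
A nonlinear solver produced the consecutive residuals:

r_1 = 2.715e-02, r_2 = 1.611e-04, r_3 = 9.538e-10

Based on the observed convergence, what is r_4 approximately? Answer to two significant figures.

5.1e-22

First estimate the order: p ≈ ln(r_3/r_2) / ln(r_2/r_1) = ln(9.538e-10/1.611e-04)/ln(1.611e-04/2.715e-02) = ln(5.92055e-06)/ln(0.0059337) ≈ 2.3477.
Then r_4 ≈ r_3·(r_3/r_2)^p = 9.538e-10·(5.92055e-06)^2.3477 = 9.538e-10·5.33426e-13 ≈ 5.088e-22.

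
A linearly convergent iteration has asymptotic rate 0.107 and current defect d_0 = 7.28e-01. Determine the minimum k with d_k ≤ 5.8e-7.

7

After k steps, d_k ≈ 7.28e-01·0.107^k.
Need 0.107^k ≤ 5.8e-7/7.28e-01 = 7.96703e-07.
k ≥ ln(7.96703e-07)/ln(0.107) = -14.0428/-2.23493 = 6.283.
Smallest integer k = 7.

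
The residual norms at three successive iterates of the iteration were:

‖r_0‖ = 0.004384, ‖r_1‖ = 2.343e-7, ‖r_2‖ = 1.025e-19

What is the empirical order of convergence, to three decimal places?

p ≈ ln(‖r_2‖/‖r_1‖) / ln(‖r_1‖/‖r_0‖)
  = ln(1.025e-19/2.343e-7) / ln(2.343e-7/0.004384)
  = ln(4.37473e-13) / ln(5.34443e-05)
  = -28.457761 / -9.836871 ≈ 2.892969

2.893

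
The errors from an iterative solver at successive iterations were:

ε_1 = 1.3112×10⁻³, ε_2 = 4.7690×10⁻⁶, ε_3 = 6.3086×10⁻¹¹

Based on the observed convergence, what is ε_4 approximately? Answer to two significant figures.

1.1e-20

First estimate the order: p ≈ ln(ε_3/ε_2) / ln(ε_2/ε_1) = ln(6.3086×10⁻¹¹/4.7690×10⁻⁶)/ln(4.7690×10⁻⁶/1.3112×10⁻³) = ln(1.32283e-05)/ln(0.00363713) ≈ 2.0000.
Then ε_4 ≈ ε_3·(ε_3/ε_2)^p = 6.3086×10⁻¹¹·(1.32283e-05)^2.0000 = 6.3086×10⁻¹¹·1.74988e-10 ≈ 1.104e-20.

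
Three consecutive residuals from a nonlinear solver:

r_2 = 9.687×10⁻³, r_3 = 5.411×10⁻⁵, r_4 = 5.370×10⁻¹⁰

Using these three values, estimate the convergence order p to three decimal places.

p ≈ ln(r_4/r_3) / ln(r_3/r_2)
  = ln(5.370×10⁻¹⁰/5.411×10⁻⁵) / ln(5.411×10⁻⁵/9.687×10⁻³)
  = ln(9.92423e-06) / ln(0.00558584)
  = -11.520531 / -5.187520 ≈ 2.220817

2.221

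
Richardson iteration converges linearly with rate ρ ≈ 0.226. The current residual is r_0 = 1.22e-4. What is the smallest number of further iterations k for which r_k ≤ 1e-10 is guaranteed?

10

After k steps, r_k ≈ 1.22e-4·0.226^k.
Need 0.226^k ≤ 1e-10/1.22e-4 = 8.19672e-07.
k ≥ ln(8.19672e-07)/ln(0.226) = -14.0144/-1.48722 = 9.423.
Smallest integer k = 10.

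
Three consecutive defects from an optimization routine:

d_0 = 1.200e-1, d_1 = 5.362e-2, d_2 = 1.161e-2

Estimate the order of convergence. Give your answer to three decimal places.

1.899

p ≈ ln(d_2/d_1) / ln(d_1/d_0)
  = ln(1.161e-2/5.362e-2) / ln(5.362e-2/1.200e-1)
  = ln(0.216524) / ln(0.446833)
  = -1.530054 / -0.805570 ≈ 1.899343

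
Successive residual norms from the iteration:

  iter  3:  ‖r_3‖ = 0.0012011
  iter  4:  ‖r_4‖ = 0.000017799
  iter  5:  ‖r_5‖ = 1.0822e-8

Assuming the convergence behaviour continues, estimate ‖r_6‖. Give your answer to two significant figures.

2.4e-14

First estimate the order: p ≈ ln(‖r_5‖/‖r_4‖) / ln(‖r_4‖/‖r_3‖) = ln(1.0822e-8/0.000017799)/ln(0.000017799/0.0012011) = ln(0.000608012)/ln(0.0148189) ≈ 1.7582.
Then ‖r_6‖ ≈ ‖r_5‖·(‖r_5‖/‖r_4‖)^p = 1.0822e-8·(0.000608012)^1.7582 = 1.0822e-8·2.21551e-06 ≈ 2.398e-14.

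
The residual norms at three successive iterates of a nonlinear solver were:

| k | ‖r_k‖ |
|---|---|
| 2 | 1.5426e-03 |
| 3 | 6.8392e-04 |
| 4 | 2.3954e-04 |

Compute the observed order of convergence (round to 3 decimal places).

p ≈ ln(‖r_4‖/‖r_3‖) / ln(‖r_3‖/‖r_2‖)
  = ln(2.3954e-04/6.8392e-04) / ln(6.8392e-04/1.5426e-03)
  = ln(0.350246) / ln(0.443355)
  = -1.049120 / -0.813384 ≈ 1.289821

1.290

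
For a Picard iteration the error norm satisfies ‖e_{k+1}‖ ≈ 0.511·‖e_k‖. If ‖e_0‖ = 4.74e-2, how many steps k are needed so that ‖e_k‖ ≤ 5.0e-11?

31

After k steps, ‖e_k‖ ≈ 4.74e-2·0.511^k.
Need 0.511^k ≤ 5.0e-11/4.74e-2 = 1.05485e-09.
k ≥ ln(1.05485e-09)/ln(0.511) = -20.6699/-0.67139 = 30.787.
Smallest integer k = 31.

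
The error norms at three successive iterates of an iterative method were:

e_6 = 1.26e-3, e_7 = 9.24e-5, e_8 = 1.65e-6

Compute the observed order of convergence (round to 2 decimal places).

1.54

p ≈ ln(e_8/e_7) / ln(e_7/e_6)
  = ln(1.65e-6/9.24e-5) / ln(9.24e-5/1.26e-3)
  = ln(0.0178571) / ln(0.0733333)
  = -4.02535 / -2.61274 ≈ 1.54066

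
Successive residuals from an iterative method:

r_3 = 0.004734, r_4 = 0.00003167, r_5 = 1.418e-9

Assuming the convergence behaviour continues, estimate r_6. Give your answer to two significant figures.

2.8e-18

First estimate the order: p ≈ ln(r_5/r_4) / ln(r_4/r_3) = ln(1.418e-9/0.00003167)/ln(0.00003167/0.004734) = ln(4.47742e-05)/ln(0.0066899) ≈ 1.9999.
Then r_6 ≈ r_5·(r_5/r_4)^p = 1.418e-9·(4.47742e-05)^1.9999 = 1.418e-9·2.00674e-09 ≈ 2.846e-18.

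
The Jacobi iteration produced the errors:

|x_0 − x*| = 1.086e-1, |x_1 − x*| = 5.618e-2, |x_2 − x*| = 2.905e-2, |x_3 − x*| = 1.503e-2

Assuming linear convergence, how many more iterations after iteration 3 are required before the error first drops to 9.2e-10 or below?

26

Rate ρ ≈ |x_3 − x*|/|x_2 − x*| = 1.503e-2/2.905e-2 = 0.5174.
After j more steps, |x_{3+j} − x*| ≈ 1.503e-2·ρ^j; need ρ^j ≤ 9.2e-10/1.503e-2 = 6.12109e-08.
j ≥ ln(6.12109e-08)/ln(0.5174) = -16.6089/-0.65894 = 25.205.
So 26 more iterations are needed.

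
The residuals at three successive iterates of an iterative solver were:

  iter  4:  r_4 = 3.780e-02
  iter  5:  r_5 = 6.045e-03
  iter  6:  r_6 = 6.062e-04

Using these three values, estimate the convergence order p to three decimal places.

p ≈ ln(r_6/r_5) / ln(r_5/r_4)
  = ln(6.062e-04/6.045e-03) / ln(6.045e-03/3.780e-02)
  = ln(0.100281) / ln(0.159921)
  = -2.299779 / -1.833075 ≈ 1.254602

1.255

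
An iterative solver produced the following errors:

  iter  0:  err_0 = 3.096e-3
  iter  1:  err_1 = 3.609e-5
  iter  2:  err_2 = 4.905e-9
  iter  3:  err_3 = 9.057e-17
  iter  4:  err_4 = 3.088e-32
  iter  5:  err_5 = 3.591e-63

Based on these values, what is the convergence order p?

Consecutive ratios: err_5/err_4 = 3.591e-63/3.088e-32 = 1.16289e-31, err_4/err_3 = 3.088e-32/9.057e-17 = 3.40952e-16.
p ≈ ln(1.16289e-31)/ln(3.40952e-16) = -71.2292/-35.6148 ≈ 2.00.
So the convergence is quadratic (order 2).

2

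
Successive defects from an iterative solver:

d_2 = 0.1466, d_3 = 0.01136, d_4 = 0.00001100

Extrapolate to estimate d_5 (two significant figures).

First estimate the order: p ≈ ln(d_4/d_3) / ln(d_3/d_2) = ln(0.00001100/0.01136)/ln(0.01136/0.1466) = ln(0.00096831)/ln(0.0774898) ≈ 2.7135.
Then d_5 ≈ d_4·(d_4/d_3)^p = 0.00001100·(0.00096831)^2.7135 = 0.00001100·6.63056e-09 ≈ 7.294e-14.

7.3e-14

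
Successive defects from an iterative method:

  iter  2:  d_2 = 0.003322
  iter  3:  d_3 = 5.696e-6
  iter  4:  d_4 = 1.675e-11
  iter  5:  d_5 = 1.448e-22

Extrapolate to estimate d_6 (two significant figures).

First estimate the order: p ≈ ln(d_5/d_4) / ln(d_4/d_3) = ln(1.448e-22/1.675e-11)/ln(1.675e-11/5.696e-6) = ln(8.64478e-12)/ln(2.94066e-06) ≈ 2.0000.
Then d_6 ≈ d_5·(d_5/d_4)^p = 1.448e-22·(8.64478e-12)^2.0000 = 1.448e-22·7.47322e-23 ≈ 1.082e-44.

1.1e-44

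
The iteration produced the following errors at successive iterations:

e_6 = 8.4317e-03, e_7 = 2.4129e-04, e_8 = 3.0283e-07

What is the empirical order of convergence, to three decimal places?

p ≈ ln(e_8/e_7) / ln(e_7/e_6)
  = ln(3.0283e-07/2.4129e-04) / ln(2.4129e-04/8.4317e-03)
  = ln(0.00125505) / ln(0.028617)
  = -6.680580 / -3.553754 ≈ 1.879866

1.880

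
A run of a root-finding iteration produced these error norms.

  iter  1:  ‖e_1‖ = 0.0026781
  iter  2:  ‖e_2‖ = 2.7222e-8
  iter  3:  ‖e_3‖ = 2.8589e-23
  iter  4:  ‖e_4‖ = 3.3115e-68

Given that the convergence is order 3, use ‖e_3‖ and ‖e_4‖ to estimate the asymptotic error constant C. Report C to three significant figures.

1.42

C ≈ ‖e_4‖ / ‖e_3‖^3
  = 3.3115e-68 / (2.8589e-23)^3
  = 3.3115e-68 / 2.33667e-68 ≈ 1.4172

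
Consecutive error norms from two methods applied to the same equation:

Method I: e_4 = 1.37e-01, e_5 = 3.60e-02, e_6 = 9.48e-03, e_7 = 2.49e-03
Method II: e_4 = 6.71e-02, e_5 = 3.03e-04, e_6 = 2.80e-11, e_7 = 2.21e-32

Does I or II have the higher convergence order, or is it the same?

Method I: p ≈ ln(2.49e-03/9.48e-03)/ln(9.48e-03/3.60e-02) ≈ 1.00.
Method II: p ≈ ln(2.21e-32/2.80e-11)/ln(2.80e-11/3.03e-04) ≈ 3.00.
Method II has the higher order (≈3.0 vs ≈1.0).

II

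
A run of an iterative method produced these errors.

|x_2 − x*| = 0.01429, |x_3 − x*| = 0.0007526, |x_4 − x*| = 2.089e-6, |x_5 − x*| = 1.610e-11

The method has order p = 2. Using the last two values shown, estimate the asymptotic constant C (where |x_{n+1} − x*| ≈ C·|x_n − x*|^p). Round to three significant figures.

3.69

C ≈ |x_5 − x*| / |x_4 − x*|^2
  = 1.610e-11 / (2.089e-6)^2
  = 1.610e-11 / 4.36392e-12 ≈ 3.6893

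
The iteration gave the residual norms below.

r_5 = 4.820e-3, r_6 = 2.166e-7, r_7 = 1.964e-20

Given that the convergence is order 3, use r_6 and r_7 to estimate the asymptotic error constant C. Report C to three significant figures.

C ≈ r_7 / r_6^3
  = 1.964e-20 / (2.166e-7)^3
  = 1.964e-20 / 1.01619e-20 ≈ 1.9327

1.93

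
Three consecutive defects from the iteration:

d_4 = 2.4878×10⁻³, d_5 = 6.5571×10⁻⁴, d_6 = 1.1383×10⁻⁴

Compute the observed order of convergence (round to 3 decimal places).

p ≈ ln(d_6/d_5) / ln(d_5/d_4)
  = ln(1.1383×10⁻⁴/6.5571×10⁻⁴) / ln(6.5571×10⁻⁴/2.4878×10⁻³)
  = ln(0.173598) / ln(0.26357)
  = -1.751013 / -1.333436 ≈ 1.313159

1.313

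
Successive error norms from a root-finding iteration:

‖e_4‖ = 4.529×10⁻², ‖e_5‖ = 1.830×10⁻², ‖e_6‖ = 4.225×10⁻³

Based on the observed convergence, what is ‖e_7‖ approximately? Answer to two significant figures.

3.9e-4

First estimate the order: p ≈ ln(‖e_6‖/‖e_5‖) / ln(‖e_5‖/‖e_4‖) = ln(4.225×10⁻³/1.830×10⁻²)/ln(1.830×10⁻²/4.529×10⁻²) = ln(0.230874)/ln(0.404063) ≈ 1.6176.
Then ‖e_7‖ ≈ ‖e_6‖·(‖e_6‖/‖e_5‖)^p = 4.225×10⁻³·(0.230874)^1.6176 = 4.225×10⁻³·0.0933674 ≈ 0.0003945.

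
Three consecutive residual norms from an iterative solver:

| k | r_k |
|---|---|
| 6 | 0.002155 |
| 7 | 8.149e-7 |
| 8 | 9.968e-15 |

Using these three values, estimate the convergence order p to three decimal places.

2.312

p ≈ ln(r_8/r_7) / ln(r_7/r_6)
  = ln(9.968e-15/8.149e-7) / ln(8.149e-7/0.002155)
  = ln(1.22322e-08) / ln(0.000378144)
  = -18.219194 / -7.880235 ≈ 2.312012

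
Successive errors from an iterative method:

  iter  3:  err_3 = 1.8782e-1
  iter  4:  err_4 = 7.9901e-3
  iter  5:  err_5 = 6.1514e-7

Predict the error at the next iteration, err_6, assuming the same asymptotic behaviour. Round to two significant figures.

First estimate the order: p ≈ ln(err_5/err_4) / ln(err_4/err_3) = ln(6.1514e-7/7.9901e-3)/ln(7.9901e-3/1.8782e-1) = ln(7.69878e-05)/ln(0.0425413) ≈ 3.0000.
Then err_6 ≈ err_5·(err_5/err_4)^p = 6.1514e-7·(7.69878e-05)^3.0000 = 6.1514e-7·4.56316e-13 ≈ 2.807e-19.

2.8e-19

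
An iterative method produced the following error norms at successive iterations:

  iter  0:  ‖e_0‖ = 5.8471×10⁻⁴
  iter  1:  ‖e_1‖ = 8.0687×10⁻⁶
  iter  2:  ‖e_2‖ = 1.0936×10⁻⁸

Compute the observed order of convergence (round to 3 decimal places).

p ≈ ln(‖e_2‖/‖e_1‖) / ln(‖e_1‖/‖e_0‖)
  = ln(1.0936×10⁻⁸/8.0687×10⁻⁶) / ln(8.0687×10⁻⁶/5.8471×10⁻⁴)
  = ln(0.00135536) / ln(0.0137995)
  = -6.603688 / -4.283123 ≈ 1.541793

1.542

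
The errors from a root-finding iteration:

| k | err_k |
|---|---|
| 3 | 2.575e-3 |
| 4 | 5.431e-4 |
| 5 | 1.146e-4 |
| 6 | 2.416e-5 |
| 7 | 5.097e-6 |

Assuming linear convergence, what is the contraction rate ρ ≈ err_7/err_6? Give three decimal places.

0.211

ρ ≈ err_7/err_6 = 5.097e-6/2.416e-5 = 0.21097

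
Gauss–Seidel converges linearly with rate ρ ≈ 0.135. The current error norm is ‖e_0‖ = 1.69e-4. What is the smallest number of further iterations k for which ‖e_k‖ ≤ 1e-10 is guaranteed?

8

After k steps, ‖e_k‖ ≈ 1.69e-4·0.135^k.
Need 0.135^k ≤ 1e-10/1.69e-4 = 5.91716e-07.
k ≥ ln(5.91716e-07)/ln(0.135) = -14.3402/-2.00248 = 7.161.
Smallest integer k = 8.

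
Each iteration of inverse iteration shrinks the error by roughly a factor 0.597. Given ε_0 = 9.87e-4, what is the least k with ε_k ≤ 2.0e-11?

After k steps, ε_k ≈ 9.87e-4·0.597^k.
Need 0.597^k ≤ 2.0e-11/9.87e-4 = 2.02634e-08.
k ≥ ln(2.02634e-08)/ln(0.597) = -17.7144/-0.51584 = 34.341.
Smallest integer k = 35.

35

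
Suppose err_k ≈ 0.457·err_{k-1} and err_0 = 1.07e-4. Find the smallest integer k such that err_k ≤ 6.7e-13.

25

After k steps, err_k ≈ 1.07e-4·0.457^k.
Need 0.457^k ≤ 6.7e-13/1.07e-4 = 6.26168e-09.
k ≥ ln(6.26168e-09)/ln(0.457) = -18.8888/-0.78307 = 24.121.
Smallest integer k = 25.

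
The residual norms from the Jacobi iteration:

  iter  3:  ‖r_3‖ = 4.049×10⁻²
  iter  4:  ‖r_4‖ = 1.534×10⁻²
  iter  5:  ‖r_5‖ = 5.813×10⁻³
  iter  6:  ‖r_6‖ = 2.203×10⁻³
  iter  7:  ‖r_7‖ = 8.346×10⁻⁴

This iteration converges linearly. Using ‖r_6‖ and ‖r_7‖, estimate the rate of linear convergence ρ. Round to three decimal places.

0.379

ρ ≈ ‖r_7‖/‖r_6‖ = 8.346×10⁻⁴/2.203×10⁻³ = 0.37885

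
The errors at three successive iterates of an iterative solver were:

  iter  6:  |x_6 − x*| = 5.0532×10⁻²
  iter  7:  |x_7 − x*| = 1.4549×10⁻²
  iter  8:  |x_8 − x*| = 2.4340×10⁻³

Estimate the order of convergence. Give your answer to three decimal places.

p ≈ ln(|x_8 − x*|/|x_7 − x*|) / ln(|x_7 − x*|/|x_6 − x*|)
  = ln(2.4340×10⁻³/1.4549×10⁻²) / ln(1.4549×10⁻²/5.0532×10⁻²)
  = ln(0.167297) / ln(0.287917)
  = -1.787985 / -1.245083 ≈ 1.436037

1.436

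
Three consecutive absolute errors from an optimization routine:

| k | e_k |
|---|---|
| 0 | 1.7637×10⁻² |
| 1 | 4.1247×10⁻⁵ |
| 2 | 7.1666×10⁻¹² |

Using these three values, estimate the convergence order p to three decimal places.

2.569

p ≈ ln(e_2/e_1) / ln(e_1/e_0)
  = ln(7.1666×10⁻¹²/4.1247×10⁻⁵) / ln(4.1247×10⁻⁵/1.7637×10⁻²)
  = ln(1.73748e-07) / ln(0.00233866)
  = -15.565660 / -6.058177 ≈ 2.569364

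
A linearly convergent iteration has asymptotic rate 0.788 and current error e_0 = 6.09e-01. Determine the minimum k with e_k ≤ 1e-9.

85

After k steps, e_k ≈ 6.09e-01·0.788^k.
Need 0.788^k ≤ 1e-9/6.09e-01 = 1.64204e-09.
k ≥ ln(1.64204e-09)/ln(0.788) = -20.2273/-0.23826 = 84.896.
Smallest integer k = 85.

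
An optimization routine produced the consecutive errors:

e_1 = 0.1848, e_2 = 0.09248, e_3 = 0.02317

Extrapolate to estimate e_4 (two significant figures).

First estimate the order: p ≈ ln(e_3/e_2) / ln(e_2/e_1) = ln(0.02317/0.09248)/ln(0.09248/0.1848) = ln(0.250541)/ln(0.500433) ≈ 1.9994.
Then e_4 ≈ e_3·(e_3/e_2)^p = 0.02317·(0.250541)^1.9994 = 0.02317·0.0628229 ≈ 0.001456.

1.5e-3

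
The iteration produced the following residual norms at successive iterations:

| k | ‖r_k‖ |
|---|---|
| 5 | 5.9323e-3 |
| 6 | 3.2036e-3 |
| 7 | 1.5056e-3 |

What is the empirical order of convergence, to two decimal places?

p ≈ ln(‖r_7‖/‖r_6‖) / ln(‖r_6‖/‖r_5‖)
  = ln(1.5056e-3/3.2036e-3) / ln(3.2036e-3/5.9323e-3)
  = ln(0.469971) / ln(0.540027)
  = -0.75508 / -0.61614 ≈ 1.22550

1.23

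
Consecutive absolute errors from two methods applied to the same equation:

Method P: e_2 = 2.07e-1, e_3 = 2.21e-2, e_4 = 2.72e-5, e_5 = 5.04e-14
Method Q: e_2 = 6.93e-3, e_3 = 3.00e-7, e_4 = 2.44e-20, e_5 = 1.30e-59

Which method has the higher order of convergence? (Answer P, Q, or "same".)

same

Method P: p ≈ ln(5.04e-14/2.72e-5)/ln(2.72e-5/2.21e-2) ≈ 3.00.
Method Q: p ≈ ln(1.30e-59/2.44e-20)/ln(2.44e-20/3.00e-7) ≈ 3.00.
Both orders ≈ 3.0 — effectively the same.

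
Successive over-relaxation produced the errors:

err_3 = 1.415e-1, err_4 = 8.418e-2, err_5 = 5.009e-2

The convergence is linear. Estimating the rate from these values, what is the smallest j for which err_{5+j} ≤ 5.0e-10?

36

Rate ρ ≈ err_5/err_4 = 5.009e-2/8.418e-2 = 0.5950.
After j more steps, err_{5+j} ≈ 5.009e-2·ρ^j; need ρ^j ≤ 5.0e-10/5.009e-2 = 9.98203e-09.
j ≥ ln(9.98203e-09)/ln(0.5950) = -18.4225/-0.51919 = 35.483.
So 36 more iterations are needed.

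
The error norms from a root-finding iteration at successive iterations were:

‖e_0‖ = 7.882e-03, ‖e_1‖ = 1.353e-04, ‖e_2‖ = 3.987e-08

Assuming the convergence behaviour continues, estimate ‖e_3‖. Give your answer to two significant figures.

First estimate the order: p ≈ ln(‖e_2‖/‖e_1‖) / ln(‖e_1‖/‖e_0‖) = ln(3.987e-08/1.353e-04)/ln(1.353e-04/7.882e-03) = ln(0.000294678)/ln(0.0171657) ≈ 2.0000.
Then ‖e_3‖ ≈ ‖e_2‖·(‖e_2‖/‖e_1‖)^p = 3.987e-08·(0.000294678)^2.0000 = 3.987e-08·8.68351e-08 ≈ 3.462e-15.

3.5e-15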